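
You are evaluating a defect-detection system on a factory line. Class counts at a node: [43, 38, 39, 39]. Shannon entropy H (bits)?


Probabilities: [43/159, 38/159, 39/159, 39/159] ≈ [0.2704, 0.239, 0.2453, 0.2453]
H = -((43/159)·log₂(43/159) + (38/159)·log₂(38/159) + (39/159)·log₂(39/159) + (39/159)·log₂(39/159))
  = 1.9983 bits

1.9983 bits


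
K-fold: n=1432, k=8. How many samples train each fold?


Fold size = 1432/8 = 179
Training per fold = 1432 - 179 = 1253

1253


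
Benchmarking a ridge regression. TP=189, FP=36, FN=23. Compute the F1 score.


Precision = 189/225 = 0.84
Recall = 189/212 = 0.8915
F1 = 2·P·R/(P+R) = 2·TP/(2·TP+FP+FN) = 378/(378+36+23) = 378/437 = 0.865

0.865


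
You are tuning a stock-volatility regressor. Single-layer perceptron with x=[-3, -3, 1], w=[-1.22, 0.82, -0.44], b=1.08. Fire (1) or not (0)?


z = (-3)·(-1.22) + (-3)·(0.82) + (1)·(-0.44) + 1.08
  = 1.84
step(z) = 1 (z≥0)

1


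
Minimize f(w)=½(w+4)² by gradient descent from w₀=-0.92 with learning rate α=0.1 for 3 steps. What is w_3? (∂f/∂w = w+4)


step 1: grad = -0.92+4 = 3.08; w = -0.92 - 0.1·(3.08) = -1.228
step 2: grad = -1.228+4 = 2.772; w = -1.228 - 0.1·(2.772) = -1.5052
step 3: grad = -1.5052+4 = 2.4948; w = -1.5052 - 0.1·(2.4948) = -1.75468

-1.75468


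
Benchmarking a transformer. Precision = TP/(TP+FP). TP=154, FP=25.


Precision = TP/(TP+FP)
= 154/(154+25)
= 154/179 = 86.03%

86.03%


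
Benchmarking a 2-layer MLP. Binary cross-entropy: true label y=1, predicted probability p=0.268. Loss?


BCE = -[y·ln(p) + (1-y)·ln(1-p)]
= -1·ln(0.268) - 0
= -ln(0.268) = 1.3168

1.3168


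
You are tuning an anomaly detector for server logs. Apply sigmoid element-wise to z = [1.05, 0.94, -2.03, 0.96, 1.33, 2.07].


σ(1.05) = 1/(1+e^-1.05) = 0.7408
σ(0.94) = 1/(1+e^-0.94) = 0.7191
σ(-2.03) = 1/(1+e^2.03) = 0.1161
σ(0.96) = 1/(1+e^-0.96) = 0.7231
σ(1.33) = 1/(1+e^-1.33) = 0.7908
σ(2.07) = 1/(1+e^-2.07) = 0.888
result = [0.7408, 0.7191, 0.1161, 0.7231, 0.7908, 0.888]

[0.7408, 0.7191, 0.1161, 0.7231, 0.7908, 0.888]


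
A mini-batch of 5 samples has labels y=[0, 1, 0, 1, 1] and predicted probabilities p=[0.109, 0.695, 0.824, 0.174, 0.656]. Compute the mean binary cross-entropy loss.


L[0] = -ln(1-0.109) = -ln(0.891) = 0.1154
L[1] = -ln(0.695) = 0.3638
L[2] = -ln(1-0.824) = -ln(0.176) = 1.7373
L[3] = -ln(0.174) = 1.7487
L[4] = -ln(0.656) = 0.4216
mean = (0.1154 + 0.3638 + 1.7373 + 1.7487 + 0.4216)/5 = 0.8774

0.8774


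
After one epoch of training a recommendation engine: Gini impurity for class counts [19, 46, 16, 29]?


Probabilities: [19/110, 46/110, 16/110, 29/110] ≈ [0.1727, 0.4182, 0.1455, 0.2636]
Σpᵢ² = (361 + 2116 + 256 + 841)/110² = 3574/12100
Gini = 1 - Σpᵢ² = 1 - 3574/12100 = 0.7046

0.7046


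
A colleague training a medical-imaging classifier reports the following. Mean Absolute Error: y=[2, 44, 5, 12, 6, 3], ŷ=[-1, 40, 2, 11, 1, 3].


Absolute errors: |2+ 1|=3, |44-40|=4, |5-2|=3, |12-11|=1, |6-1|=5, |3-3|=0
Sum = 16
MAE = 16/6 = 8/3

8/3


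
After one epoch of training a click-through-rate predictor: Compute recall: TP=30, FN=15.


Recall = TP/(TP+FN)
= 30/(30+15)
= 30/45 = 66.67%

66.67%


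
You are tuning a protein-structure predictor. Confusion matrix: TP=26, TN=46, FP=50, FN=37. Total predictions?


Total = TP + TN + FP + FN
= 26 + 46 + 50 + 37
= 159
(Predicted positive: 76, predicted negative: 83)

159


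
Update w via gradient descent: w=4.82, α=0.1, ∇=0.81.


w_new = w - α·∇
= 4.82 - 0.1·0.81
= 4.82 - 0.081
= 4.739

4.739


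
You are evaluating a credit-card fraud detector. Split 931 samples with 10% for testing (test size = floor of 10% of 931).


Test = ⌊931·10/100⌋ = 93
Train = 931 - 93 = 838

Train: 838, Test: 93


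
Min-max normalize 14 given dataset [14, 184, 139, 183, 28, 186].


min=14, max=186
(14-14)/(186-14) = 0/172 = 0.0

0.0


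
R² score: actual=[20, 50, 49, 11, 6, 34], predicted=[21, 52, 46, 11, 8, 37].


ȳ = 28.3333
SS_res = Σ(y-ŷ)² = 27
SS_tot = Σ(y-ȳ)² = 1797.33
R² = 1 - SS_res/SS_tot = 1 - 0.015 = 0.985

0.985


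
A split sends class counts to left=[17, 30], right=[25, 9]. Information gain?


Parent = [42, 39], H_parent = 0.999
H_left = 0.9441 (n=47), H_right = 0.8338 (n=34)
H_children = (47/81)·0.9441 + (34/81)·0.8338 = 0.8978
IG = 0.999 - 0.8978 = 0.1012

0.1012


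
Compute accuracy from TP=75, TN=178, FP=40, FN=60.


Accuracy = (TP+TN)/(TP+TN+FP+FN)
= (75+178)/(353)
= 253/353 = 71.67%

71.67%


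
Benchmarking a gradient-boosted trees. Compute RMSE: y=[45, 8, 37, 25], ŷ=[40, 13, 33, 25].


MSE = 66/4 = 16.5
RMSE = √(66/4) = 4.062

4.062


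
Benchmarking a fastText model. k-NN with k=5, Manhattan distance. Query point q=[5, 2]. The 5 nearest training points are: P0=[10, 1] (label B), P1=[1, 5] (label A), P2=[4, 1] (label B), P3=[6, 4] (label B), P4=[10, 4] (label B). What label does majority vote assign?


d(q,P0) = 6  (label B)
d(q,P1) = 7  (label A)
d(q,P2) = 2  (label B)
d(q,P3) = 3  (label B)
d(q,P4) = 7  (label B)
Votes: A=1, B=4
Majority → B

B


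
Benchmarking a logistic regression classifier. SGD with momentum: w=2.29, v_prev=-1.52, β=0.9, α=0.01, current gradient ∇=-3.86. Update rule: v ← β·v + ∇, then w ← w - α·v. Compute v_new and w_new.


v_new = 0.9·-1.52 - 3.86 = -1.368 - 3.86 = -5.228
w_new = 2.29 - 0.01·-5.228 = 2.29 + 0.05228 = 2.34228

v_new=-5.228, w_new=2.34228


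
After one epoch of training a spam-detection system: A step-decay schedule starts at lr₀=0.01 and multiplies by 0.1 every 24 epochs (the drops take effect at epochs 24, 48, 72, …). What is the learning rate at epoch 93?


n_drops = ⌊93/24⌋ = 3
lr = 0.01·0.1^3 = 0.01·0.001 = 0.00001

0.00001


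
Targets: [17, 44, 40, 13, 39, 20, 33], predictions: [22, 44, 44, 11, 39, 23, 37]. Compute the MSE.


Squared errors: (17-22)²=25, (44-44)²=0, (40-44)²=16, (13-11)²=4, (39-39)²=0, (20-23)²=9, (33-37)²=16
Sum = 70
MSE = 70/7 = 10

10


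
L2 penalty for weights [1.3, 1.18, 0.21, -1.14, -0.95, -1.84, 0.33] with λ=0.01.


‖w‖₂² = (1.3)² + (1.18)² + (0.21)² + (-1.14)² + (-0.95)² + (-1.84)² + (0.33)²
     = 1.69 + 1.3924 + 0.0441 + 1.2996 + 0.9025 + 3.3856 + 0.1089
     = 8.8231
λ·‖w‖₂² = 0.01·8.8231 = 0.088231

0.088231


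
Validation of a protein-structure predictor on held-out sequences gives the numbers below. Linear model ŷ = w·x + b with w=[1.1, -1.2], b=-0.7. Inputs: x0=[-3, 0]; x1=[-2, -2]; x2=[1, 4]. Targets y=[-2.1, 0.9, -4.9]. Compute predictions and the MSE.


ŷ0 = (1.1)·(-3) + (-1.2)·(0) - 0.7 = -4.0
ŷ1 = (1.1)·(-2) + (-1.2)·(-2) - 0.7 = -0.5
ŷ2 = (1.1)·(1) + (-1.2)·(4) - 0.7 = -4.4
errors² = [3.61, 1.96, 0.25]
MSE = 5.8200/3 = 1.94

1.94


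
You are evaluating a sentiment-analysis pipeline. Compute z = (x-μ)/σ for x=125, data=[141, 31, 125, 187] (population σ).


μ = 121, σ = 56.7274
z = (125 - 121)/56.7274 = 0.0705

0.0705


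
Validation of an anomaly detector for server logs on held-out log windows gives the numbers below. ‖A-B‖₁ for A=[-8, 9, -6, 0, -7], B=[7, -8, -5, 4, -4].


d = |-8-7| + |9+ 8| + |-6+ 5| + |0-4| + |-7+ 4|
  = 15 + 17 + 1 + 4 + 3
  = 40

40


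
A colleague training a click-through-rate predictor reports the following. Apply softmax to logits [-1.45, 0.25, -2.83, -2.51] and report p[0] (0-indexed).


Exponentials: e^-1.45=0.2346, e^0.25=1.284, e^-2.83=0.059, e^-2.51=0.0813
Sum = 1.6589
Softmax = [0.1414, 0.774, 0.0356, 0.049]
p[0] = 0.2346/1.6589 = 0.1414

0.1414


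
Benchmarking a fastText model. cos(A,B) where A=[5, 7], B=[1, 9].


A·B = 5·1 + 7·9 = 68
‖A‖ = √74 = 8.6023, ‖B‖ = √82 = 9.0554
cos = 68/(√74·√82) = 68/√6068 = 0.8729

0.8729


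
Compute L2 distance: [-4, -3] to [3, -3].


d = √((-4-3)² + (-3+ 3)²)
  = √(49 + 0)
  = √49 = 7.0

7.0


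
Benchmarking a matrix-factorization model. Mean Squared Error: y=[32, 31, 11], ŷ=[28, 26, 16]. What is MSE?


Squared errors: (32-28)²=16, (31-26)²=25, (11-16)²=25
Sum = 66
MSE = 66/3 = 22

22


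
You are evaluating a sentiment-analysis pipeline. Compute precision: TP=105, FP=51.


Precision = TP/(TP+FP)
= 105/(105+51)
= 105/156 = 67.31%

67.31%


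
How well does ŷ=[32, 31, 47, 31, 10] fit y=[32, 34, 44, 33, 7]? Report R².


ȳ = 30
SS_res = Σ(y-ŷ)² = 31
SS_tot = Σ(y-ȳ)² = 754
R² = 1 - SS_res/SS_tot = 1 - 0.0411 = 0.9589

0.9589


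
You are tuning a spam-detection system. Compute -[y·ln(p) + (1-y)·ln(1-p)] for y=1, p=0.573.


BCE = -[y·ln(p) + (1-y)·ln(1-p)]
= -1·ln(0.573) - 0
= -ln(0.573) = 0.5569

0.5569


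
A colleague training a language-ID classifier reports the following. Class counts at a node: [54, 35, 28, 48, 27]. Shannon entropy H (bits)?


Probabilities: [54/192, 35/192, 28/192, 48/192, 27/192] ≈ [0.2812, 0.1823, 0.1458, 0.25, 0.1406]
H = -((54/192)·log₂(54/192) + (35/192)·log₂(35/192) + (28/192)·log₂(28/192) + (48/192)·log₂(48/192) + (27/192)·log₂(27/192))
  = 2.2654 bits

2.2654 bits


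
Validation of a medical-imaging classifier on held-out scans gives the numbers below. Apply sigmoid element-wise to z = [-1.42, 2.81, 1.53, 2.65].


σ(-1.42) = 1/(1+e^1.42) = 0.1947
σ(2.81) = 1/(1+e^-2.81) = 0.9432
σ(1.53) = 1/(1+e^-1.53) = 0.822
σ(2.65) = 1/(1+e^-2.65) = 0.934
result = [0.1947, 0.9432, 0.822, 0.934]

[0.1947, 0.9432, 0.822, 0.934]


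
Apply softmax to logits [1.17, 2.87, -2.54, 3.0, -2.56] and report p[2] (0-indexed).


Exponentials: e^1.17=3.222, e^2.87=17.637, e^-2.54=0.0789, e^3.0=20.0855, e^-2.56=0.0773
Sum = 41.1007
Softmax = [0.0784, 0.4291, 0.0019, 0.4887, 0.0019]
p[2] = 0.0789/41.1007 = 0.0019

0.0019


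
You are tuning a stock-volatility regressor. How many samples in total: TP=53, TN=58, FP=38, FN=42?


Total = TP + TN + FP + FN
= 53 + 58 + 38 + 42
= 191
(Predicted positive: 91, predicted negative: 100)

191


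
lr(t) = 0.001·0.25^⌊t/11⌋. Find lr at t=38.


n_drops = ⌊38/11⌋ = 3
lr = 0.001·0.25^3 = 0.001·0.015625 = 0.000015625

0.000015625


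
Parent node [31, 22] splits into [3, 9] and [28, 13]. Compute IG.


Parent = [31, 22], H_parent = 0.9791
H_left = 0.8113 (n=12), H_right = 0.9012 (n=41)
H_children = (12/53)·0.8113 + (41/53)·0.9012 = 0.8808
IG = 0.9791 - 0.8808 = 0.0983

0.0983


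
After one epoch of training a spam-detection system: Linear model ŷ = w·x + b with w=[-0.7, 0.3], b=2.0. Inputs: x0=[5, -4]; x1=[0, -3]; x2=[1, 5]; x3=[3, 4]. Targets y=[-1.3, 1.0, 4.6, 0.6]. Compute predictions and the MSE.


ŷ0 = (-0.7)·(5) + (0.3)·(-4) + 2.0 = -2.7
ŷ1 = (-0.7)·(0) + (0.3)·(-3) + 2.0 = 1.1
ŷ2 = (-0.7)·(1) + (0.3)·(5) + 2.0 = 2.8
ŷ3 = (-0.7)·(3) + (0.3)·(4) + 2.0 = 1.1
errors² = [1.96, 0.01, 3.24, 0.25]
MSE = 5.4600/4 = 1.365

1.365


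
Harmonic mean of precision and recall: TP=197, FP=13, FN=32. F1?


Precision = 197/210 = 0.9381
Recall = 197/229 = 0.8603
F1 = 2·P·R/(P+R) = 2·TP/(2·TP+FP+FN) = 394/(394+13+32) = 394/439 = 0.8975

0.8975


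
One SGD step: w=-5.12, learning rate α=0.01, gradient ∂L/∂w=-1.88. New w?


w_new = w - α·∇
= -5.12 - 0.01·-1.88
= -5.12 + 0.0188
= -5.1012

-5.1012


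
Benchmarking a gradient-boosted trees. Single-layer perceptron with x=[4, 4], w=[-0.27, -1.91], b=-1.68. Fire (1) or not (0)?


z = (4)·(-0.27) + (4)·(-1.91) - 1.68
  = -10.4
step(z) = 0 (z<0)

0


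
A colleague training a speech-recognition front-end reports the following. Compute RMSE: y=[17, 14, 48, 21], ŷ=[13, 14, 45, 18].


MSE = 34/4 = 8.5
RMSE = √(34/4) = 2.9155

2.9155


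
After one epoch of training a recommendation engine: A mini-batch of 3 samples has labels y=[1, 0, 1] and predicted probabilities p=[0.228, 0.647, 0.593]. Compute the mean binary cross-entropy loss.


L[0] = -ln(0.228) = 1.4784
L[1] = -ln(1-0.647) = -ln(0.353) = 1.0413
L[2] = -ln(0.593) = 0.5226
mean = (1.4784 + 1.0413 + 0.5226)/3 = 1.0141

1.0141


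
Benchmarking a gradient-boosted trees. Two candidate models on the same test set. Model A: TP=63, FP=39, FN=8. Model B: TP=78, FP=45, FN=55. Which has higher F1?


Model A: P=63/102=0.6176, R=63/71=0.8873, F1=2PR/(P+R)=2TP/(2TP+FP+FN)=126/173=0.7283
Model B: P=78/123=0.6341, R=78/133=0.5865, F1=2PR/(P+R)=2TP/(2TP+FP+FN)=156/256=0.6094
0.7283 > 0.6094 → Model A

Model A


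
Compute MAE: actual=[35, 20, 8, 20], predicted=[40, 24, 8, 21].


Absolute errors: |35-40|=5, |20-24|=4, |8-8|=0, |20-21|=1
Sum = 10
MAE = 10/4 = 5/2

5/2


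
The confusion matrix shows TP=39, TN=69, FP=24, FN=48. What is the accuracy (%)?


Accuracy = (TP+TN)/(TP+TN+FP+FN)
= (39+69)/(180)
= 108/180 = 60.0%

60.0%


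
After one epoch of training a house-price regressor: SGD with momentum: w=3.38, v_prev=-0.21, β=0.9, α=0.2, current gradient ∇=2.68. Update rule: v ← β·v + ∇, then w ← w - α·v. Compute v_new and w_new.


v_new = 0.9·-0.21 + 2.68 = -0.189 + 2.68 = 2.491
w_new = 3.38 - 0.2·2.491 = 3.38 - 0.4982 = 2.8818

v_new=2.491, w_new=2.8818


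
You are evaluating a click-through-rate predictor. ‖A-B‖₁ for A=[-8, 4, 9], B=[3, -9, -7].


d = |-8-3| + |4+ 9| + |9+ 7|
  = 11 + 13 + 16
  = 40

40


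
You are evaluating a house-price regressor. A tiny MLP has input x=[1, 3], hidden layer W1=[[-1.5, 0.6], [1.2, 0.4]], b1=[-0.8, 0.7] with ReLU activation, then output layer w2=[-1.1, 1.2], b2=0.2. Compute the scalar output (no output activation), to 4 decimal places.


z1[0] = (-1.5)·(1) + (0.6)·(3) - 0.8 = -0.5
z1[1] = (1.2)·(1) + (0.4)·(3) + 0.7 = 3.1
h = ReLU(z1) = [0.0, 3.1]
output = (-1.1)·(0.0) + (1.2)·(3.1) + 0.2 = 3.92

3.92


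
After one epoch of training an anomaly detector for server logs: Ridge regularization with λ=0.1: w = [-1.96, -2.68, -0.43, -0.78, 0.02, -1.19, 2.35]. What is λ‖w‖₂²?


‖w‖₂² = (-1.96)² + (-2.68)² + (-0.43)² + (-0.78)² + (0.02)² + (-1.19)² + (2.35)²
     = 3.8416 + 7.1824 + 0.1849 + 0.6084 + 0.0004 + 1.4161 + 5.5225
     = 18.7563
λ·‖w‖₂² = 0.1·18.7563 = 1.87563

1.87563


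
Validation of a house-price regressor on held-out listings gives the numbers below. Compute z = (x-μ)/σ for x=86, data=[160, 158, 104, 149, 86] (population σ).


μ = 131.4, σ = 30.4867
z = (86 - 131.4)/30.4867 = -1.4892

-1.4892


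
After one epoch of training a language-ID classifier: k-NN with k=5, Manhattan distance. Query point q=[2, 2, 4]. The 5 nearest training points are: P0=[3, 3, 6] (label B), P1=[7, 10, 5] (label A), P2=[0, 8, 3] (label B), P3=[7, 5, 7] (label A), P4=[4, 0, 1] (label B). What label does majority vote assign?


d(q,P0) = 4  (label B)
d(q,P1) = 14  (label A)
d(q,P2) = 9  (label B)
d(q,P3) = 11  (label A)
d(q,P4) = 7  (label B)
Votes: A=2, B=3
Majority → B

B


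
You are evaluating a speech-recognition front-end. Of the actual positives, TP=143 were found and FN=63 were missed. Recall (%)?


Recall = TP/(TP+FN)
= 143/(143+63)
= 143/206 = 69.42%

69.42%


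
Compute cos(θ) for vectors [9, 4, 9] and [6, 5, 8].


A·B = 9·6 + 4·5 + 9·8 = 146
‖A‖ = √178 = 13.3417, ‖B‖ = √125 = 11.1803
cos = 146/(√178·√125) = 146/√22250 = 0.9788

0.9788


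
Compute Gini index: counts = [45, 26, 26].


Probabilities: [45/97, 26/97, 26/97] ≈ [0.4639, 0.268, 0.268]
Σpᵢ² = (2025 + 676 + 676)/97² = 3377/9409
Gini = 1 - Σpᵢ² = 1 - 3377/9409 = 0.6411

0.6411


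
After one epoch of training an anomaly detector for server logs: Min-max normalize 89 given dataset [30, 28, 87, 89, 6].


min=6, max=89
(89-6)/(89-6) = 83/83 = 1.0

1.0


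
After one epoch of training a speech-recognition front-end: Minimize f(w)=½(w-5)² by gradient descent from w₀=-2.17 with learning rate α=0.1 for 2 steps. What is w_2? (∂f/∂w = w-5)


step 1: grad = -2.17-5 = -7.17; w = -2.17 - 0.1·(-7.17) = -1.453
step 2: grad = -1.453-5 = -6.453; w = -1.453 - 0.1·(-6.453) = -0.8077

-0.8077


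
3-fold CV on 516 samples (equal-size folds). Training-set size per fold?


Fold size = 516/3 = 172
Training per fold = 516 - 172 = 344

344


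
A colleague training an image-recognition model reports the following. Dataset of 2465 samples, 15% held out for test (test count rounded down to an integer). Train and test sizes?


Test = ⌊2465·15/100⌋ = 369
Train = 2465 - 369 = 2096

Train: 2096, Test: 369


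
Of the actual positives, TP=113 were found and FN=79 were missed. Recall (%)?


Recall = TP/(TP+FN)
= 113/(113+79)
= 113/192 = 58.85%

58.85%


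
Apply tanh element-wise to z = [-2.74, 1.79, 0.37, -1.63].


tanh(-2.74) = -0.9917
tanh(1.79) = 0.9458
tanh(0.37) = 0.354
tanh(-1.63) = -0.9261
result = [-0.9917, 0.9458, 0.354, -0.9261]

[-0.9917, 0.9458, 0.354, -0.9261]


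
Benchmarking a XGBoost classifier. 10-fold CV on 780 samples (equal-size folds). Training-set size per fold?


Fold size = 780/10 = 78
Training per fold = 780 - 78 = 702

702


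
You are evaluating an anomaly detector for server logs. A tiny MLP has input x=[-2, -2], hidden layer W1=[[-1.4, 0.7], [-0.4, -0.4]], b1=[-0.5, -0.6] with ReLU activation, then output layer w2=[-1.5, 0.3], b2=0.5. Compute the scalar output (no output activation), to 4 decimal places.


z1[0] = (-1.4)·(-2) + (0.7)·(-2) - 0.5 = 0.9
z1[1] = (-0.4)·(-2) + (-0.4)·(-2) - 0.6 = 1.0
h = ReLU(z1) = [0.9, 1.0]
output = (-1.5)·(0.9) + (0.3)·(1.0) + 0.5 = -0.55

-0.55


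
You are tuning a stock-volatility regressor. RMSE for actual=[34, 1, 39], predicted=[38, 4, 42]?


MSE = 34/3 = 11.3333
RMSE = √(34/3) = 3.3665

3.3665


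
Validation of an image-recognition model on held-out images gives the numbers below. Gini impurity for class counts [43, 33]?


Probabilities: [43/76, 33/76] ≈ [0.5658, 0.4342]
Σpᵢ² = (1849 + 1089)/76² = 2938/5776
Gini = 1 - Σpᵢ² = 1 - 2938/5776 = 0.4913

0.4913


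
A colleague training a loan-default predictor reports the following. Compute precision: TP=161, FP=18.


Precision = TP/(TP+FP)
= 161/(161+18)
= 161/179 = 89.94%

89.94%


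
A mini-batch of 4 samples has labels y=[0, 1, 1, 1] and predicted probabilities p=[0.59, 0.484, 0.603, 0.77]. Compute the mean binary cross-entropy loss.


L[0] = -ln(1-0.59) = -ln(0.41) = 0.8916
L[1] = -ln(0.484) = 0.7257
L[2] = -ln(0.603) = 0.5058
L[3] = -ln(0.77) = 0.2614
mean = (0.8916 + 0.7257 + 0.5058 + 0.2614)/4 = 0.5961

0.5961


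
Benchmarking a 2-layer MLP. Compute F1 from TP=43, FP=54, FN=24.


Precision = 43/97 = 0.4433
Recall = 43/67 = 0.6418
F1 = 2·P·R/(P+R) = 2·TP/(2·TP+FP+FN) = 86/(86+54+24) = 86/164 = 0.5244

0.5244


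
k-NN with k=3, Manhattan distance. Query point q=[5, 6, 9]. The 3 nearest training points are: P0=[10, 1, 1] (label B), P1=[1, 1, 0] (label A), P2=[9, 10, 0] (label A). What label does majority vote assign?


d(q,P0) = 18  (label B)
d(q,P1) = 18  (label A)
d(q,P2) = 17  (label A)
Votes: A=2, B=1
Majority → A

A


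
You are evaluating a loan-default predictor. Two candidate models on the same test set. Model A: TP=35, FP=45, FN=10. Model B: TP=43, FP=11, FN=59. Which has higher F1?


Model A: P=35/80=0.4375, R=35/45=0.7778, F1=2PR/(P+R)=2TP/(2TP+FP+FN)=70/125=0.56
Model B: P=43/54=0.7963, R=43/102=0.4216, F1=2PR/(P+R)=2TP/(2TP+FP+FN)=86/156=0.5513
0.56 > 0.5513 → Model A

Model A


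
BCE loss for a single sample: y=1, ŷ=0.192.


BCE = -[y·ln(p) + (1-y)·ln(1-p)]
= -1·ln(0.192) - 0
= -ln(0.192) = 1.6503

1.6503


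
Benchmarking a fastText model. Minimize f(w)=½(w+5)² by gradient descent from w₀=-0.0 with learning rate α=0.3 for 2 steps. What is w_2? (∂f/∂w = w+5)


step 1: grad = 0+5 = 5; w = 0 - 0.3·(5) = -1.5
step 2: grad = -1.5+5 = 3.5; w = -1.5 - 0.3·(3.5) = -2.55

-2.55


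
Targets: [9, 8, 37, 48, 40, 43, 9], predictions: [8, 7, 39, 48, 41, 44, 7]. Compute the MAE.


Absolute errors: |9-8|=1, |8-7|=1, |37-39|=2, |48-48|=0, |40-41|=1, |43-44|=1, |9-7|=2
Sum = 8
MAE = 8/7 = 8/7

8/7


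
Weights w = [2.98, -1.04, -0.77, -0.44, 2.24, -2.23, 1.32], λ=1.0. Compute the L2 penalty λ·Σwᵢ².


‖w‖₂² = (2.98)² + (-1.04)² + (-0.77)² + (-0.44)² + (2.24)² + (-2.23)² + (1.32)²
     = 8.8804 + 1.0816 + 0.5929 + 0.1936 + 5.0176 + 4.9729 + 1.7424
     = 22.4814
λ·‖w‖₂² = 1.0·22.4814 = 22.4814

22.4814


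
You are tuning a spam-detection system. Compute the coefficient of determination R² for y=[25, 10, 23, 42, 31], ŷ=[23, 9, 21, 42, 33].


ȳ = 26.2
SS_res = Σ(y-ŷ)² = 13
SS_tot = Σ(y-ȳ)² = 546.8
R² = 1 - SS_res/SS_tot = 1 - 0.0238 = 0.9762

0.9762


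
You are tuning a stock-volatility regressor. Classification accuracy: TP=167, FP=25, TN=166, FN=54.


Accuracy = (TP+TN)/(TP+TN+FP+FN)
= (167+166)/(412)
= 333/412 = 80.83%

80.83%


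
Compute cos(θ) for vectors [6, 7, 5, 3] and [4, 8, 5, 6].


A·B = 6·4 + 7·8 + 5·5 + 3·6 = 123
‖A‖ = √119 = 10.9087, ‖B‖ = √141 = 11.8743
cos = 123/(√119·√141) = 123/√16779 = 0.9496

0.9496


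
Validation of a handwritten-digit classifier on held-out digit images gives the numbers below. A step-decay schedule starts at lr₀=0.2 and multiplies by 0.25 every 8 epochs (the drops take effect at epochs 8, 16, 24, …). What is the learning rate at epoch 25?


n_drops = ⌊25/8⌋ = 3
lr = 0.2·0.25^3 = 0.2·0.015625 = 0.003125

0.003125


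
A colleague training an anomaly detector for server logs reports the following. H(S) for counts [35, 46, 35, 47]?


Probabilities: [35/163, 46/163, 35/163, 47/163] ≈ [0.2147, 0.2822, 0.2147, 0.2883]
H = -((35/163)·log₂(35/163) + (46/163)·log₂(46/163) + (35/163)·log₂(35/163) + (47/163)·log₂(47/163))
  = 1.9855 bits

1.9855 bits


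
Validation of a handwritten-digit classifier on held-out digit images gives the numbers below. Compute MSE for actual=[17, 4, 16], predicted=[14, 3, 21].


Squared errors: (17-14)²=9, (4-3)²=1, (16-21)²=25
Sum = 35
MSE = 35/3 = 35/3

35/3


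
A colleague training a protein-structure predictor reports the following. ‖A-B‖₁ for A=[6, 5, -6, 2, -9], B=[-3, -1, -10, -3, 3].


d = |6+ 3| + |5+ 1| + |-6+ 10| + |2+ 3| + |-9-3|
  = 9 + 6 + 4 + 5 + 12
  = 36

36


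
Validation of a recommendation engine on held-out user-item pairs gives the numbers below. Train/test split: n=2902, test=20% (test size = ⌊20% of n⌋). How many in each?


Test = ⌊2902·20/100⌋ = 580
Train = 2902 - 580 = 2322

Train: 2322, Test: 580


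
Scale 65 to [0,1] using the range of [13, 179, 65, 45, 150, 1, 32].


min=1, max=179
(65-1)/(179-1) = 64/178 = 0.3596

0.3596


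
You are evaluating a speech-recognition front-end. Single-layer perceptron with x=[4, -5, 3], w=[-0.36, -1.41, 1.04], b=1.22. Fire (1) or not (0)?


z = (4)·(-0.36) + (-5)·(-1.41) + (3)·(1.04) + 1.22
  = 9.95
step(z) = 1 (z≥0)

1


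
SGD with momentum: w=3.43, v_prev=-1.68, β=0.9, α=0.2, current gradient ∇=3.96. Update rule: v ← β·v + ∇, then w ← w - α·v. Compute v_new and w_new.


v_new = 0.9·-1.68 + 3.96 = -1.512 + 3.96 = 2.448
w_new = 3.43 - 0.2·2.448 = 3.43 - 0.4896 = 2.9404

v_new=2.448, w_new=2.9404


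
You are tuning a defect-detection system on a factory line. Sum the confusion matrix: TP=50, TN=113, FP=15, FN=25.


Total = TP + TN + FP + FN
= 50 + 113 + 15 + 25
= 203
(Predicted positive: 65, predicted negative: 138)

203


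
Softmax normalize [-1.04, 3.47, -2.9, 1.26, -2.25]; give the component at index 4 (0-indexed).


Exponentials: e^-1.04=0.3535, e^3.47=32.1367, e^-2.9=0.055, e^1.26=3.5254, e^-2.25=0.1054
Sum = 36.176
Softmax = [0.0098, 0.8883, 0.0015, 0.0975, 0.0029]
p[4] = 0.1054/36.176 = 0.0029

0.0029


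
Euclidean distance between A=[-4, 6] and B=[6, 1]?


d = √((-4-6)² + (6-1)²)
  = √(100 + 25)
  = √125 = 11.1803

11.1803


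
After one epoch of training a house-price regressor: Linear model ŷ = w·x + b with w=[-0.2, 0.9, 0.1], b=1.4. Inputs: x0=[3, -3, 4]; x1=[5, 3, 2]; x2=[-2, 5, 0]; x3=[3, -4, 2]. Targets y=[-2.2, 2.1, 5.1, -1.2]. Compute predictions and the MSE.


ŷ0 = (-0.2)·(3) + (0.9)·(-3) + (0.1)·(4) + 1.4 = -1.5
ŷ1 = (-0.2)·(5) + (0.9)·(3) + (0.1)·(2) + 1.4 = 3.3
ŷ2 = (-0.2)·(-2) + (0.9)·(5) + (0.1)·(0) + 1.4 = 6.3
ŷ3 = (-0.2)·(3) + (0.9)·(-4) + (0.1)·(2) + 1.4 = -2.6
errors² = [0.49, 1.44, 1.44, 1.96]
MSE = 5.3300/4 = 1.3325

1.3325


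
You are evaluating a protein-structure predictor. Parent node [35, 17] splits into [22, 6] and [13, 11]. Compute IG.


Parent = [35, 17], H_parent = 0.9118
H_left = 0.7496 (n=28), H_right = 0.995 (n=24)
H_children = (28/52)·0.7496 + (24/52)·0.995 = 0.8629
IG = 0.9118 - 0.8629 = 0.0489

0.0489


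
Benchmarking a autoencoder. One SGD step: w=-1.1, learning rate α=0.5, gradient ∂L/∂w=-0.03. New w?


w_new = w - α·∇
= -1.1 - 0.5·-0.03
= -1.1 + 0.015
= -1.085

-1.085


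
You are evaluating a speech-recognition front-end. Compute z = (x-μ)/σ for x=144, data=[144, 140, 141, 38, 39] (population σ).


μ = 100.4, σ = 50.5593
z = (144 - 100.4)/50.5593 = 0.8624

0.8624


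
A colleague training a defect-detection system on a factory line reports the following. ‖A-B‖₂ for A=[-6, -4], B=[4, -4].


d = √((-6-4)² + (-4+ 4)²)
  = √(100 + 0)
  = √100 = 10.0

10.0


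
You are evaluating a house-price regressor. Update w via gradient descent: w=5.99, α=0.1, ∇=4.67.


w_new = w - α·∇
= 5.99 - 0.1·4.67
= 5.99 - 0.467
= 5.523

5.523


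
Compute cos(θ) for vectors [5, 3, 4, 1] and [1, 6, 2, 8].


A·B = 5·1 + 3·6 + 4·2 + 1·8 = 39
‖A‖ = √51 = 7.1414, ‖B‖ = √105 = 10.247
cos = 39/(√51·√105) = 39/√5355 = 0.5329

0.5329


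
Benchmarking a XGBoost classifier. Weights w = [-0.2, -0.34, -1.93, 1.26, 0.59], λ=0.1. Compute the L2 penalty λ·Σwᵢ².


‖w‖₂² = (-0.2)² + (-0.34)² + (-1.93)² + (1.26)² + (0.59)²
     = 0.04 + 0.1156 + 3.7249 + 1.5876 + 0.3481
     = 5.8162
λ·‖w‖₂² = 0.1·5.8162 = 0.58162

0.58162


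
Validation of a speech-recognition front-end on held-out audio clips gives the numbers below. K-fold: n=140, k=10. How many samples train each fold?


Fold size = 140/10 = 14
Training per fold = 140 - 14 = 126

126


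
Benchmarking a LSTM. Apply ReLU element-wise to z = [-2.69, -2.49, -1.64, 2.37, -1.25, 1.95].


ReLU(-2.69) = max(0, -2.69) = 0.0
ReLU(-2.49) = max(0, -2.49) = 0.0
ReLU(-1.64) = max(0, -1.64) = 0.0
ReLU(2.37) = max(0, 2.37) = 2.37
ReLU(-1.25) = max(0, -1.25) = 0.0
ReLU(1.95) = max(0, 1.95) = 1.95
result = [0.0, 0.0, 0.0, 2.37, 0.0, 1.95]

[0.0, 0.0, 0.0, 2.37, 0.0, 1.95]


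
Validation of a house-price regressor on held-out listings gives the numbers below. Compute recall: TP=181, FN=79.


Recall = TP/(TP+FN)
= 181/(181+79)
= 181/260 = 69.62%

69.62%


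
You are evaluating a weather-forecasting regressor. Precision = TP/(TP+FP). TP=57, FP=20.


Precision = TP/(TP+FP)
= 57/(57+20)
= 57/77 = 74.03%

74.03%


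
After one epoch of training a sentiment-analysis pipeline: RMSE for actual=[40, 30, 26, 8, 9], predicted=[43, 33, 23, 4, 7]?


MSE = 47/5 = 9.4
RMSE = √(47/5) = 3.0659

3.0659


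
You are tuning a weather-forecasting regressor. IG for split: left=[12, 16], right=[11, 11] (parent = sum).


Parent = [23, 27], H_parent = 0.9954
H_left = 0.9852 (n=28), H_right = 1 (n=22)
H_children = (28/50)·0.9852 + (22/50)·1 = 0.9917
IG = 0.9954 - 0.9917 = 0.0037

0.0037


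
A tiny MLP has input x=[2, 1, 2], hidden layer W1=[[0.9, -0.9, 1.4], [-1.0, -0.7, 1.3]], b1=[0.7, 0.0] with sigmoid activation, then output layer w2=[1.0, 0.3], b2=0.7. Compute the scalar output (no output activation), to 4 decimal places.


z1[0] = (0.9)·(2) + (-0.9)·(1) + (1.4)·(2) + 0.7 = 4.4
z1[1] = (-1.0)·(2) + (-0.7)·(1) + (1.3)·(2) + 0.0 = -0.1
h = sigmoid(z1) = [0.9879, 0.475]
output = (1.0)·(0.9879) + (0.3)·(0.475) + 0.7 = 1.8304

1.8304


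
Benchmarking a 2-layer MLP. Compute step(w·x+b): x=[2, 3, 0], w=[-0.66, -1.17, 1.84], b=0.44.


z = (2)·(-0.66) + (3)·(-1.17) + (0)·(1.84) + 0.44
  = -4.39
step(z) = 0 (z<0)

0


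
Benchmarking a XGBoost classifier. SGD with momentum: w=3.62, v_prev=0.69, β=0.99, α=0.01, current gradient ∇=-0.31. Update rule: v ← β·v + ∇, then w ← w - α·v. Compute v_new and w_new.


v_new = 0.99·0.69 - 0.31 = 0.6831 - 0.31 = 0.3731
w_new = 3.62 - 0.01·0.3731 = 3.62 - 0.003731 = 3.616269

v_new=0.3731, w_new=3.616269


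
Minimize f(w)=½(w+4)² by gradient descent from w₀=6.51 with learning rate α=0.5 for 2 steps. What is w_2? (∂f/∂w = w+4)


step 1: grad = 6.51+4 = 10.51; w = 6.51 - 0.5·(10.51) = 1.255
step 2: grad = 1.255+4 = 5.255; w = 1.255 - 0.5·(5.255) = -1.3725

-1.3725


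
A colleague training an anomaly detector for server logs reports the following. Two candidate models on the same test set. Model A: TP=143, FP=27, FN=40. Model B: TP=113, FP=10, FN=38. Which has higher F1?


Model A: P=143/170=0.8412, R=143/183=0.7814, F1=2PR/(P+R)=2TP/(2TP+FP+FN)=286/353=0.8102
Model B: P=113/123=0.9187, R=113/151=0.7483, F1=2PR/(P+R)=2TP/(2TP+FP+FN)=226/274=0.8248
0.8102 < 0.8248 → Model B

Model B


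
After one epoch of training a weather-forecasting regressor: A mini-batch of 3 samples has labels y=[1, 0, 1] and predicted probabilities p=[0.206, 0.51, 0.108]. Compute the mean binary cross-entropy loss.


L[0] = -ln(0.206) = 1.5799
L[1] = -ln(1-0.51) = -ln(0.49) = 0.7133
L[2] = -ln(0.108) = 2.2256
mean = (1.5799 + 0.7133 + 2.2256)/3 = 1.5063

1.5063


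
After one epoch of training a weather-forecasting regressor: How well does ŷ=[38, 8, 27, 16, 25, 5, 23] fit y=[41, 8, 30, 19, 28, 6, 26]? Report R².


ȳ = 22.5714
SS_res = Σ(y-ŷ)² = 46
SS_tot = Σ(y-ȳ)² = 935.71
R² = 1 - SS_res/SS_tot = 1 - 0.0492 = 0.9508

0.9508


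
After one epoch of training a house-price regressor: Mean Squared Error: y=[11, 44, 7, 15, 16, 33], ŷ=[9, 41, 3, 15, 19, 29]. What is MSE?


Squared errors: (11-9)²=4, (44-41)²=9, (7-3)²=16, (15-15)²=0, (16-19)²=9, (33-29)²=16
Sum = 54
MSE = 54/6 = 9

9


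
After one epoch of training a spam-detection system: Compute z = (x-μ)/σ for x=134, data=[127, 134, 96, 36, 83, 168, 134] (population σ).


μ = 111.1429, σ = 39.9944
z = (134 - 111.1429)/39.9944 = 0.5715

0.5715


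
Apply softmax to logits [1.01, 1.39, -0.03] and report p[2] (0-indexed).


Exponentials: e^1.01=2.7456, e^1.39=4.0149, e^-0.03=0.9704
Sum = 7.7309
Softmax = [0.3551, 0.5193, 0.1255]
p[2] = 0.9704/7.7309 = 0.1255

0.1255


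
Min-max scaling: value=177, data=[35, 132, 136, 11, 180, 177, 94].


min=11, max=180
(177-11)/(180-11) = 166/169 = 0.9822

0.9822


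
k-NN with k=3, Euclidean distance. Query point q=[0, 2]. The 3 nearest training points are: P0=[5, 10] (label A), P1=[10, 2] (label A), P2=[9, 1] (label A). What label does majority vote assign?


d(q,P0) = 9.434  (label A)
d(q,P1) = 10.0  (label A)
d(q,P2) = 9.0554  (label A)
Votes: A=3, B=0
Majority → A

A


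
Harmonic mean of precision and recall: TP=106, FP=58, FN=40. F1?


Precision = 106/164 = 0.6463
Recall = 106/146 = 0.726
F1 = 2·P·R/(P+R) = 2·TP/(2·TP+FP+FN) = 212/(212+58+40) = 212/310 = 0.6839

0.6839


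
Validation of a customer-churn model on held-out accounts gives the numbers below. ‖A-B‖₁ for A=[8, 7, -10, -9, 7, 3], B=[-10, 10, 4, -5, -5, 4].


d = |8+ 10| + |7-10| + |-10-4| + |-9+ 5| + |7+ 5| + |3-4|
  = 18 + 3 + 14 + 4 + 12 + 1
  = 52

52


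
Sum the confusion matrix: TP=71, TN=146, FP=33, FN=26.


Total = TP + TN + FP + FN
= 71 + 146 + 33 + 26
= 276
(Predicted positive: 104, predicted negative: 172)

276


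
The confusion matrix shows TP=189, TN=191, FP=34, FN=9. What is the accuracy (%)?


Accuracy = (TP+TN)/(TP+TN+FP+FN)
= (189+191)/(423)
= 380/423 = 89.83%

89.83%


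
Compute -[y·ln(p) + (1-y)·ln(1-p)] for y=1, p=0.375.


BCE = -[y·ln(p) + (1-y)·ln(1-p)]
= -1·ln(0.375) - 0
= -ln(0.375) = 0.9808

0.9808


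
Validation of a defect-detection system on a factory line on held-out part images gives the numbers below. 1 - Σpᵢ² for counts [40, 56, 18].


Probabilities: [40/114, 56/114, 18/114] ≈ [0.3509, 0.4912, 0.1579]
Σpᵢ² = (1600 + 3136 + 324)/114² = 5060/12996
Gini = 1 - Σpᵢ² = 1 - 5060/12996 = 0.6106

0.6106


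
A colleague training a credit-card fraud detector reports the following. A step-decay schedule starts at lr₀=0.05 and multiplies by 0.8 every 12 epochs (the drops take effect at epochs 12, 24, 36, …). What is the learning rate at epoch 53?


n_drops = ⌊53/12⌋ = 4
lr = 0.05·0.8^4 = 0.05·0.4096 = 0.02048

0.02048


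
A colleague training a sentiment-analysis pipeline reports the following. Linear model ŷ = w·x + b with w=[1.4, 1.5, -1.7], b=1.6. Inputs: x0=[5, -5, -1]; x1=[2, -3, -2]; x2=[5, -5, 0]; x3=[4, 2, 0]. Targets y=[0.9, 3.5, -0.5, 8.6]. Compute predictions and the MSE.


ŷ0 = (1.4)·(5) + (1.5)·(-5) + (-1.7)·(-1) + 1.6 = 2.8
ŷ1 = (1.4)·(2) + (1.5)·(-3) + (-1.7)·(-2) + 1.6 = 3.3
ŷ2 = (1.4)·(5) + (1.5)·(-5) + (-1.7)·(0) + 1.6 = 1.1
ŷ3 = (1.4)·(4) + (1.5)·(2) + (-1.7)·(0) + 1.6 = 10.2
errors² = [3.61, 0.04, 2.56, 2.56]
MSE = 8.7700/4 = 2.1925

2.1925


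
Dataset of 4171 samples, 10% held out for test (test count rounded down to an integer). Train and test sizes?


Test = ⌊4171·10/100⌋ = 417
Train = 4171 - 417 = 3754

Train: 3754, Test: 417


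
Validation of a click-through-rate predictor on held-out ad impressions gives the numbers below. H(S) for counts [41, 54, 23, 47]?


Probabilities: [41/165, 54/165, 23/165, 47/165] ≈ [0.2485, 0.3273, 0.1394, 0.2848]
H = -((41/165)·log₂(41/165) + (54/165)·log₂(54/165) + (23/165)·log₂(23/165) + (47/165)·log₂(47/165))
  = 1.9389 bits

1.9389 bits


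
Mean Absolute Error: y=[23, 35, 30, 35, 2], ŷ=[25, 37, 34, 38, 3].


Absolute errors: |23-25|=2, |35-37|=2, |30-34|=4, |35-38|=3, |2-3|=1
Sum = 12
MAE = 12/5 = 12/5

12/5


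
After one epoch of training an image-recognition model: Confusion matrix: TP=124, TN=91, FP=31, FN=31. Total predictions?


Total = TP + TN + FP + FN
= 124 + 91 + 31 + 31
= 277
(Predicted positive: 155, predicted negative: 122)

277


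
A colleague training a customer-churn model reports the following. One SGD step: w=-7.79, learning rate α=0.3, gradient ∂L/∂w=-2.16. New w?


w_new = w - α·∇
= -7.79 - 0.3·-2.16
= -7.79 + 0.648
= -7.142

-7.142


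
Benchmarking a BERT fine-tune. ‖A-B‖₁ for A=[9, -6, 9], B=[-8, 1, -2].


d = |9+ 8| + |-6-1| + |9+ 2|
  = 17 + 7 + 11
  = 35

35


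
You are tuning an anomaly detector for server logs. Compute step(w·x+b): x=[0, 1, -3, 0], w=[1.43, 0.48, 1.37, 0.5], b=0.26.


z = (0)·(1.43) + (1)·(0.48) + (-3)·(1.37) + (0)·(0.5) + 0.26
  = -3.37
step(z) = 0 (z<0)

0


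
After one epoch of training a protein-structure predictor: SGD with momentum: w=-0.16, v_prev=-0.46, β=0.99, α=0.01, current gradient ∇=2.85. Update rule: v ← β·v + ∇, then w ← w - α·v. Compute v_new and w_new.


v_new = 0.99·-0.46 + 2.85 = -0.4554 + 2.85 = 2.3946
w_new = -0.16 - 0.01·2.3946 = -0.16 - 0.023946 = -0.183946

v_new=2.3946, w_new=-0.183946


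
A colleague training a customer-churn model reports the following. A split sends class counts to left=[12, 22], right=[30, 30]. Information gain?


Parent = [42, 52], H_parent = 0.9918
H_left = 0.9367 (n=34), H_right = 1 (n=60)
H_children = (34/94)·0.9367 + (60/94)·1 = 0.9771
IG = 0.9918 - 0.9771 = 0.0147

0.0147


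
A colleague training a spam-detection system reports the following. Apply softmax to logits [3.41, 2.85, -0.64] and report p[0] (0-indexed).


Exponentials: e^3.41=30.2652, e^2.85=17.2878, e^-0.64=0.5273
Sum = 48.0803
Softmax = [0.6295, 0.3596, 0.011]
p[0] = 30.2652/48.0803 = 0.6295

0.6295


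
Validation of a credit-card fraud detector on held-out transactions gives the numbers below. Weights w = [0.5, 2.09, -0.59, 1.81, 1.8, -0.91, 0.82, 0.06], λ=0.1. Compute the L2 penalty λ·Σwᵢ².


‖w‖₂² = (0.5)² + (2.09)² + (-0.59)² + (1.81)² + (1.8)² + (-0.91)² + (0.82)² + (0.06)²
     = 0.25 + 4.3681 + 0.3481 + 3.2761 + 3.24 + 0.8281 + 0.6724 + 0.0036
     = 12.9864
λ·‖w‖₂² = 0.1·12.9864 = 1.29864

1.29864


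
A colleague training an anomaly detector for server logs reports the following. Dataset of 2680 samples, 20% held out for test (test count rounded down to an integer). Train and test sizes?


Test = ⌊2680·20/100⌋ = 536
Train = 2680 - 536 = 2144

Train: 2144, Test: 536


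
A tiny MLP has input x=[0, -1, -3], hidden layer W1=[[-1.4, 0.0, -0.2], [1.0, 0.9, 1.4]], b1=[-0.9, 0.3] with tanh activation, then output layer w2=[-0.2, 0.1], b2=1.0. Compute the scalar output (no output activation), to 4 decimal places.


z1[0] = (-1.4)·(0) + (0.0)·(-1) + (-0.2)·(-3) - 0.9 = -0.3
z1[1] = (1.0)·(0) + (0.9)·(-1) + (1.4)·(-3) + 0.3 = -4.8
h = tanh(z1) = [-0.2913, -0.9999]
output = (-0.2)·(-0.2913) + (0.1)·(-0.9999) + 1.0 = 0.9583

0.9583


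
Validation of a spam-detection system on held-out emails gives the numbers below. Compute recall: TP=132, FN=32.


Recall = TP/(TP+FN)
= 132/(132+32)
= 132/164 = 80.49%

80.49%


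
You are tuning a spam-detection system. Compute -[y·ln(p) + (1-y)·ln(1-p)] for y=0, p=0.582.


BCE = -[y·ln(p) + (1-y)·ln(1-p)]
= -0 - 1·ln(1-0.582)
= -ln(0.418) = 0.8723

0.8723


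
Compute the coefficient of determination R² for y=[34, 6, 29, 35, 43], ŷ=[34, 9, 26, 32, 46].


ȳ = 29.4
SS_res = Σ(y-ŷ)² = 36
SS_tot = Σ(y-ȳ)² = 785.2
R² = 1 - SS_res/SS_tot = 1 - 0.0458 = 0.9542

0.9542


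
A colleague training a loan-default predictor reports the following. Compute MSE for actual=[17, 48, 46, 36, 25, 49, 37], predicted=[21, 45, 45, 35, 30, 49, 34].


Squared errors: (17-21)²=16, (48-45)²=9, (46-45)²=1, (36-35)²=1, (25-30)²=25, (49-49)²=0, (37-34)²=9
Sum = 61
MSE = 61/7 = 61/7

61/7


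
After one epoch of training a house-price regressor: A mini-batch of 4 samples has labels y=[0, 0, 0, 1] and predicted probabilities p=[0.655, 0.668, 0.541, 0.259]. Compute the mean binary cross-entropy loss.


L[0] = -ln(1-0.655) = -ln(0.345) = 1.0642
L[1] = -ln(1-0.668) = -ln(0.332) = 1.1026
L[2] = -ln(1-0.541) = -ln(0.459) = 0.7787
L[3] = -ln(0.259) = 1.3509
mean = (1.0642 + 1.1026 + 0.7787 + 1.3509)/4 = 1.0741

1.0741


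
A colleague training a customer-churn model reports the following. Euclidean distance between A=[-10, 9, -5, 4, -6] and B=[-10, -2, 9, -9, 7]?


d = √((-10+ 10)² + (9+ 2)² + (-5-9)² + (4+ 9)² + (-6-7)²)
  = √(0 + 121 + 196 + 169 + 169)
  = √655 = 25.593

25.593


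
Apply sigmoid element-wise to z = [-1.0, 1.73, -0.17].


σ(-1.0) = 1/(1+e^1.0) = 0.2689
σ(1.73) = 1/(1+e^-1.73) = 0.8494
σ(-0.17) = 1/(1+e^0.17) = 0.4576
result = [0.2689, 0.8494, 0.4576]

[0.2689, 0.8494, 0.4576]


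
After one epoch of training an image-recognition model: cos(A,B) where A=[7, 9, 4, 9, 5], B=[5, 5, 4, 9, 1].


A·B = 7·5 + 9·5 + 4·4 + 9·9 + 5·1 = 182
‖A‖ = √252 = 15.8745, ‖B‖ = √148 = 12.1655
cos = 182/(√252·√148) = 182/√37296 = 0.9424

0.9424


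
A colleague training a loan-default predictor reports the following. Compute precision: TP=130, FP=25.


Precision = TP/(TP+FP)
= 130/(130+25)
= 130/155 = 83.87%

83.87%


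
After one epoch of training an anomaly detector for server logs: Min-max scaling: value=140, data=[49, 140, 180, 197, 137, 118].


min=49, max=197
(140-49)/(197-49) = 91/148 = 0.6149

0.6149


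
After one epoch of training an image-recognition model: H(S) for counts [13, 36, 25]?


Probabilities: [13/74, 36/74, 25/74] ≈ [0.1757, 0.4865, 0.3378]
H = -((13/74)·log₂(13/74) + (36/74)·log₂(36/74) + (25/74)·log₂(25/74))
  = 1.4754 bits

1.4754 bits
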